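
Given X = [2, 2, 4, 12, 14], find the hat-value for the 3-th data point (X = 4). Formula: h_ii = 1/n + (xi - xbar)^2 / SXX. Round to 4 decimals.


Mean of X: xbar = 6.8000.
SXX = 132.8000.
For X = 4: h = 1/5 + (4 - 6.8000)^2/132.8000 = 0.2590.

0.2590


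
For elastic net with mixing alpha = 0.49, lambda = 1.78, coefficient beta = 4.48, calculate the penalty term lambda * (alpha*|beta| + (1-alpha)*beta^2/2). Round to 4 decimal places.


Compute:
L1 = 0.49 * 4.48 = 2.1952.
L2 = 0.51 * 4.48^2 / 2 = 5.1180.
Penalty = 1.78 * (2.1952 + 5.1180) = 13.0174.

13.0174


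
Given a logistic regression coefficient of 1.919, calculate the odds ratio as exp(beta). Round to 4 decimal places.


The odds ratio is computed as:
OR = e^(1.919) = 6.8141.

6.8141


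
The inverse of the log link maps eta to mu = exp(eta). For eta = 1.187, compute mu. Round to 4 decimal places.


Apply the inverse link:
mu = e^1.187 = 3.2772.

3.2772


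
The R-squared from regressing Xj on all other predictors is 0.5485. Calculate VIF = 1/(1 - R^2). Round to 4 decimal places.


Using VIF = 1/(1 - R^2_j):
1 - 0.5485 = 0.4515.
VIF = 2.2148.

2.2148


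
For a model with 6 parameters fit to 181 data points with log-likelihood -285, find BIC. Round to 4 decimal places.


ln(181) = 5.198497.
k * ln(n) = 6 * 5.198497 = 31.190982.
-2L = 570.
BIC = 31.190982 + 570 = 601.190982, which rounds to 601.1910.

601.1910


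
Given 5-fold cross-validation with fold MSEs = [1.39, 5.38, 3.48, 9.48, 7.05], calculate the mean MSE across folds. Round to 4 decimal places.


Sum of fold MSEs = 26.7800.
Average = 26.7800 / 5 = 5.3560.

5.3560


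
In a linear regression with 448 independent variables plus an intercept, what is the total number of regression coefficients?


Including the intercept, the model has 448 predictor coefficients + 1 intercept.
Total = 449.

449


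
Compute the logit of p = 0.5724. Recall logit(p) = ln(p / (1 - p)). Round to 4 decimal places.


1 - p = 0.4276.
p/(1-p) = 1.3386.
logit = ln(1.3386) = 0.2916.

0.2916


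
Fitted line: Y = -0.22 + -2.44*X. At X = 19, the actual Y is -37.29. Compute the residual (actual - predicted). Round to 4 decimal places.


Fitted value at X = 19 is yhat = -0.22 + -2.44*19 = -46.5800.
Residual = -37.29 - -46.5800 = 9.2900.

9.2900


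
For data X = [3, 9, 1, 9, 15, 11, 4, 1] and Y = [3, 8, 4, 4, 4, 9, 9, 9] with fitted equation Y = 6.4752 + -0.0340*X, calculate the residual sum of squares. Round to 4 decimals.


For each point, residual = actual - predicted.
Residuals: [-3.3732, 1.8308, -2.4412, -2.1692, -1.9652, 2.8988, 2.6608, 2.5588].
Sum of squared residuals = 51.2876.

51.2876


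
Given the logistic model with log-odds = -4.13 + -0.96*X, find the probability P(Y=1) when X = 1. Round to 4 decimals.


Linear predictor: z = -4.13 + -0.96 * 1 = -5.0900.
P = 1/(1 + exp(5.0900)) = 1/(1 + 162.3899) = 0.0061.

0.0061


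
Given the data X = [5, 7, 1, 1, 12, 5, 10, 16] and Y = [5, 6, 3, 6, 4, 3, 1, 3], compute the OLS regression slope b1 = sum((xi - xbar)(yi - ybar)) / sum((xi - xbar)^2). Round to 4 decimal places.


First compute the means: xbar = 7.1250, ybar = 3.8750.
Then S_xx = sum((xi - xbar)^2) = 194.8750.
S_xy = sum((xi - xbar)(yi - ybar)) = -23.8750.
b1 = S_xy / S_xx = -23.8750 / 194.8750 = -0.1225.

-0.1225


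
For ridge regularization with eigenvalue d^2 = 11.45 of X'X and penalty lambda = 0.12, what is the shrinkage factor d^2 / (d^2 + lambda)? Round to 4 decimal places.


Compute the denominator: 11.45 + 0.12 = 11.5700.
Shrinkage factor = 11.45 / 11.5700 = 0.9896.

0.9896


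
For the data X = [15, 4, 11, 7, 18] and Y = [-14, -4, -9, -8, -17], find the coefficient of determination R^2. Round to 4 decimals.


After computing the OLS fit (b0=-0.6692, b1=-0.8846):
SSres = 3.4692, SStot = 105.2000.
R^2 = 1 - 3.4692/105.2000 = 0.9670.

0.9670


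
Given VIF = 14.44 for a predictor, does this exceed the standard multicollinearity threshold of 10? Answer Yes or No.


Compare VIF = 14.44 to the threshold of 10.
14.44 >= 10, so the answer is Yes.

Yes


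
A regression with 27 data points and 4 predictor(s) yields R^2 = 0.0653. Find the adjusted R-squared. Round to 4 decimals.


Using the formula:
(1 - 0.0653) = 0.9347.
Multiply by 26/22: 0.9347 * 26 = 24.3022, then 24.3022 / 22 = 1.1046.
Adj R^2 = 1 - 1.1046 = -0.1046.

-0.1046


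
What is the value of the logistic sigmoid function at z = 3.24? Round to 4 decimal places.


exp(-3.2400) = 0.0392.
1 + exp(-z) = 1.0392.
sigmoid = 1/1.0392 = 0.9623.

0.9623


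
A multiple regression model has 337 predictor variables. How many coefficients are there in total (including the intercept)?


Total coefficients = number of predictors + 1 (for the intercept).
= 337 + 1 = 338.

338


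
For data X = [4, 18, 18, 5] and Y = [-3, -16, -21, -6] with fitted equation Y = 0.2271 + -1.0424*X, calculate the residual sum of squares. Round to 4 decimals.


Compute predicted values, then residuals = yi - yhat_i.
Residuals: [0.9425, 2.5361, -2.4639, -1.0151].
SSres = sum(residual^2) = 14.4213.

14.4213


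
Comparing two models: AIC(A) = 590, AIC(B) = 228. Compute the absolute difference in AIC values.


Compute |590 - 228| = 362.
Model B has the smaller AIC.

362


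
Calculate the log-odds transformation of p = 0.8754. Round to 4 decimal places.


The odds are p/(1-p) = 0.8754 / 0.1246 = 7.0257.
logit(p) = ln(7.0257) = 1.9496.

1.9496


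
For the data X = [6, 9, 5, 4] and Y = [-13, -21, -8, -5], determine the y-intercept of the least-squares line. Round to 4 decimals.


The slope is b1 = -3.2143.
Sample means are xbar = 6.0000 and ybar = -11.7500.
Intercept: b0 = -11.7500 - (-3.2143)(6.0000) = 7.5357.

7.5357


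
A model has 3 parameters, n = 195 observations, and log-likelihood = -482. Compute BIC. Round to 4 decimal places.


Compute k*ln(n) = 3*ln(195) = 3*5.273000 = 15.819000.
Then -2*loglik = 964.
BIC = 15.819000 + 964 = 979.819000, which rounds to 979.8190.

979.8190


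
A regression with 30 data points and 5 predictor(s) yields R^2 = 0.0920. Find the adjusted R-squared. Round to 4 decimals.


Plug in: Adj R^2 = 1 - (1 - 0.0920) * 29/24.
= 1 - 0.9080 * 29/24
= 1 - 26.3320 / 24
= 1 - 1.0972 = -0.0972.

-0.0972


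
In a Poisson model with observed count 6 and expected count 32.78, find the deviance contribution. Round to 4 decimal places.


Compute y*ln(y/mu) = 6*ln(6/32.78) = 6*-1.698059 = -10.188354.
y - mu = -26.78.
D = 2*(-10.188354 - (-26.78)) = 33.183292, which rounds to 33.1833.

33.1833


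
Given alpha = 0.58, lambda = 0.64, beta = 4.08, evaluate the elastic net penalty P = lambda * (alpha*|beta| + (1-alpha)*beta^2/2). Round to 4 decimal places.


L1 component = 0.58 * |4.08| = 2.3664.
L2 component = 0.42 * 4.08^2 / 2 = 3.4957.
Penalty = 0.64 * (2.3664 + 3.4957) = 0.64 * 5.8621 = 3.7518.

3.7518


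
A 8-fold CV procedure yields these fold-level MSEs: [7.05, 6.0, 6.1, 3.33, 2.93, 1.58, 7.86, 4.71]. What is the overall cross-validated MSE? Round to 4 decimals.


Sum of fold MSEs = 39.5600.
Average = 39.5600 / 8 = 4.9450.

4.9450


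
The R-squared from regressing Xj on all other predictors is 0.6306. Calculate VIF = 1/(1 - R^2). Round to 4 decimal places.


VIF = 1 / (1 - 0.6306).
= 1 / 0.3694 = 2.7071.

2.7071


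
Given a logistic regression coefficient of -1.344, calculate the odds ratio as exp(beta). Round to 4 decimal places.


The odds ratio is computed as:
OR = e^(-1.344) = 0.2608.

0.2608


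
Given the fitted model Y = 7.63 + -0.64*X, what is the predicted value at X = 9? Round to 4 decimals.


Plug X = 9 into Y = 7.63 + -0.64*X:
Y = 7.63 + -5.7600 = 1.8700.

1.8700


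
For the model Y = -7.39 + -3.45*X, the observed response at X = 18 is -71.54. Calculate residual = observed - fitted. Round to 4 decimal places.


Predicted = -7.39 + -3.45 * 18 = -69.4900.
Residual = -71.54 - -69.4900 = -2.0500.

-2.0500


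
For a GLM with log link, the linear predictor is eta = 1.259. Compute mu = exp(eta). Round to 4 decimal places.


Apply the inverse link:
mu = e^1.259 = 3.5219.

3.5219


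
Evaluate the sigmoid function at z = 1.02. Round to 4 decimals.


Compute exp(-1.0200) = 0.3606.
Sigmoid = 1 / (1 + 0.3606) = 1 / 1.3606 = 0.7350.

0.7350


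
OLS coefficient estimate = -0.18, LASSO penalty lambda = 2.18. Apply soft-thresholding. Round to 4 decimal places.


|beta_OLS| = 0.18.
lambda = 2.18.
Since |beta| <= lambda, the coefficient is set to 0.
Result = 0.0000.

0.0000


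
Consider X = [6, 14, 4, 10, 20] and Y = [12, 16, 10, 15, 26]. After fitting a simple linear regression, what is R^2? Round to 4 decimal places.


Fit the OLS line: b0 = 5.7864, b1 = 0.9272.
SSres = 11.1262.
SStot = 152.8000.
R^2 = 1 - 11.1262/152.8000 = 0.9272.

0.9272


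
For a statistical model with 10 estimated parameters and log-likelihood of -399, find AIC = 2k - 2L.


AIC = 2k - 2*loglik = 2(10) - 2(-399).
= 20 + 798 = 818.

818


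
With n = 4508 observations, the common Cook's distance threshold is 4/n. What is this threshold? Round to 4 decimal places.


Cook's distance cutoff = 4/n = 4/4508.
= 0.0009.

0.0009


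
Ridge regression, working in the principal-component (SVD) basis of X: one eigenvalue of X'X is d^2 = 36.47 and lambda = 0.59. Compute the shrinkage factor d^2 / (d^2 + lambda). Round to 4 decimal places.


Denominator = d^2 + lambda = 36.47 + 0.59 = 37.0600.
Shrinkage = 36.47 / 37.0600 = 0.9841.

0.9841


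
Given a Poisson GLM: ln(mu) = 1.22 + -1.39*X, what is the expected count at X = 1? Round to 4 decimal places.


Linear predictor: eta = 1.22 + (-1.39)(1) = -0.1700.
Expected count: mu = exp(-0.1700) = 0.8437.

0.8437


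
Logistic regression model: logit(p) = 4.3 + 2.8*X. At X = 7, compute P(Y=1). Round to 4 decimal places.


Linear predictor: z = 4.3 + 2.8 * 7 = 23.9000.
P = 1/(1 + exp(-23.9000)) = 1/(1 + 0.0000) = 1.0000.

1.0000


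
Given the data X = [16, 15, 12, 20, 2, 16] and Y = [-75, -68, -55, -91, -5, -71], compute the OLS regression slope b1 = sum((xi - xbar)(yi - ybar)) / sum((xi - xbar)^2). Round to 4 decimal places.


Calculate xbar = 13.5000, ybar = -60.8333.
S_xx = 191.5000, S_xy = -918.5000.
Using b1 = S_xy / S_xx = -918.5000 / 191.5000, we get b1 = -4.7963.

-4.7963


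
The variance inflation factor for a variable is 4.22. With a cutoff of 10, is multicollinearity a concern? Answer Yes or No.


The threshold is 10.
VIF = 4.22 is < 10.
Multicollinearity indication: No.

No


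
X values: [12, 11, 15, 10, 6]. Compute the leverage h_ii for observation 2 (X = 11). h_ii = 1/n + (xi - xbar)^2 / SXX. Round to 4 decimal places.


Mean of X: xbar = 10.8000.
SXX = 42.8000.
For X = 11: h = 1/5 + (11 - 10.8000)^2/42.8000 = 0.2009.

0.2009


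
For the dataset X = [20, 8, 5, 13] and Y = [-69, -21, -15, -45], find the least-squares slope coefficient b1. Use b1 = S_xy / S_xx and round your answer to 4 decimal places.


The sample means are xbar = 11.5000 and ybar = -37.5000.
Compute S_xx = 129.0000 and S_xy = -483.0000.
Slope b1 = S_xy / S_xx = -483.0000 / 129.0000 = -3.7442.

-3.7442


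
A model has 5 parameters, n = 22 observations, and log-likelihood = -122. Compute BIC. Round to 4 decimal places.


Compute k*ln(n) = 5*ln(22) = 5*3.091042 = 15.455210.
Then -2*loglik = 244.
BIC = 15.455210 + 244 = 259.455210, which rounds to 259.4552.

259.4552


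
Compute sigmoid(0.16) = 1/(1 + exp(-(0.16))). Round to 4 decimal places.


Compute exp(-0.1600) = 0.8521.
Sigmoid = 1 / (1 + 0.8521) = 1 / 1.8521 = 0.5399.

0.5399


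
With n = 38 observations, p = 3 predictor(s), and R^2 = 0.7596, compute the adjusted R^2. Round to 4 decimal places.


Using the formula:
(1 - 0.7596) = 0.2404.
Multiply by 37/34: 0.2404 * 37 = 8.8948, then 8.8948 / 34 = 0.2616.
Adj R^2 = 1 - 0.2616 = 0.7384.

0.7384


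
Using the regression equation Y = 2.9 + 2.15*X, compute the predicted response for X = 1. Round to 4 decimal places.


Substitute X = 1 into the equation:
Y = 2.9 + 2.15 * 1 = 2.9 + 2.1500 = 5.0500.

5.0500


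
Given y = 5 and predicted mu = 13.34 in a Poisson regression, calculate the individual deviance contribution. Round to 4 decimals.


y/mu = 5/13.34 = 0.374813 (approx.), and ln(5/13.34) = -0.981329.
y * ln(y/mu) = 5 * -0.981329 = -4.906645.
y - mu = -8.34.
D = 2 * (-4.906645 - -8.34) = 6.866710, which rounds to 6.8667.

6.8667


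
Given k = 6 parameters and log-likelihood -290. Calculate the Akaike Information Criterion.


Compute:
2k = 2*6 = 12.
-2*loglik = -2*(-290) = 580.
AIC = 12 + 580 = 592.

592


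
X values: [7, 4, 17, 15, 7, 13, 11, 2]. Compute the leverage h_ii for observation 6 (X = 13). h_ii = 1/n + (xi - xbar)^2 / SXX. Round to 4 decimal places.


Mean of X: xbar = 9.5000.
SXX = 200.0000.
For X = 13: h = 1/8 + (13 - 9.5000)^2/200.0000 = 0.1863.

0.1863


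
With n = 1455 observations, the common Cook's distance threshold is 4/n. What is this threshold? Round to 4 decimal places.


Cook's distance cutoff = 4/n = 4/1455.
= 0.0027.

0.0027


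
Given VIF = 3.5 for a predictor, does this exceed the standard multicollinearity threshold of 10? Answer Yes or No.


Check: VIF = 3.5 vs threshold = 10.
Since 3.5 < 10, the answer is No.

No


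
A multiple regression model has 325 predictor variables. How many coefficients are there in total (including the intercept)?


Including the intercept, the model has 325 predictor coefficients + 1 intercept.
Total = 326.

326


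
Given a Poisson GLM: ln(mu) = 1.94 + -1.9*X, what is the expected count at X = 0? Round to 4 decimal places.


eta = 1.94 + -1.9 * 0 = 1.9400.
mu = exp(1.9400) = 6.9588.

6.9588


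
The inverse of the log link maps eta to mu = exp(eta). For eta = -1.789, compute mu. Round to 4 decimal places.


Apply the inverse link:
mu = e^-1.789 = 0.1671.

0.1671


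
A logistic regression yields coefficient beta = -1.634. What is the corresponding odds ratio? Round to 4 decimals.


Odds ratio = exp(beta) = exp(-1.634).
= 0.1951.

0.1951


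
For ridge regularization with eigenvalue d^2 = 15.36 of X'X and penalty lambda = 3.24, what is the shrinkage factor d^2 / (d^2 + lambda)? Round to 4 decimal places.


d^2 + lambda = 15.36 + 3.24 = 18.6000.
Shrinkage factor = 15.36/18.6000 = 0.8258.

0.8258


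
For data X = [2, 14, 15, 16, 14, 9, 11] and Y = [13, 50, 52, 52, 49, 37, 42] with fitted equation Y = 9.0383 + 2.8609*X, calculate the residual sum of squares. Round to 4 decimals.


For each point, residual = actual - predicted.
Residuals: [-1.7601, 0.9091, 0.0482, -2.8127, -0.0909, 2.2136, 1.4918].
Sum of squared residuals = 18.9718.

18.9718


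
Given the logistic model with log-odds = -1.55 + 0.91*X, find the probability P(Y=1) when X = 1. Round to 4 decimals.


z = -1.55 + 0.91 * 1 = -0.6400.
Sigmoid: P = 1 / (1 + exp(0.6400)) = 0.3452.

0.3452


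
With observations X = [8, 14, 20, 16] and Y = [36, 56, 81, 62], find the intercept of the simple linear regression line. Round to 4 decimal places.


The slope is b1 = 3.6867.
Sample means are xbar = 14.5000 and ybar = 58.7500.
Intercept: b0 = 58.7500 - (3.6867)(14.5000) = 5.2933.

5.2933


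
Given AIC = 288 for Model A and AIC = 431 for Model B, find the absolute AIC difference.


|AIC_A - AIC_B| = |288 - 431| = 143.
Model A is preferred (lower AIC).

143


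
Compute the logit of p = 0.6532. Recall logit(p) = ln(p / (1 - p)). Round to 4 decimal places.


Compute the odds: 0.6532/0.3468 = 1.8835.
Take the natural log: ln(1.8835) = 0.6331.

0.6331


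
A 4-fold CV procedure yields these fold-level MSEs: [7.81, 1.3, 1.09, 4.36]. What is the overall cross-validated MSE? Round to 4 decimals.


Sum of fold MSEs = 14.5600.
Average = 14.5600 / 4 = 3.6400.

3.6400


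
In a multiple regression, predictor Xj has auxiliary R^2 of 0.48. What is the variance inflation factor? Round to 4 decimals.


Using VIF = 1/(1 - R^2_j):
1 - 0.48 = 0.52.
VIF = 1.9231.

1.9231


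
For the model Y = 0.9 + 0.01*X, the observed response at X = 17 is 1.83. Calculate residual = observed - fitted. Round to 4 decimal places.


Compute yhat = 0.9 + (0.01)(17) = 1.0700.
Residual = actual - predicted = 1.83 - 1.0700 = 0.7600.

0.7600


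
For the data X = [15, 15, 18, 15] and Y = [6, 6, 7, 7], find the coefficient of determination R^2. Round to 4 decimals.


After computing the OLS fit (b0=3.0000, b1=0.2222):
SSres = 0.6667, SStot = 1.0000.
R^2 = 1 - 0.6667/1.0000 = 0.3333.

0.3333


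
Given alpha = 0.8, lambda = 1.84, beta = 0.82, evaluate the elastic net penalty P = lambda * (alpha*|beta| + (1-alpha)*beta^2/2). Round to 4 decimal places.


Compute:
L1 = 0.8 * 0.82 = 0.6560.
L2 = 0.2 * 0.82^2 / 2 = 0.0672.
Penalty = 1.84 * (0.6560 + 0.0672) = 1.3308.

1.3308


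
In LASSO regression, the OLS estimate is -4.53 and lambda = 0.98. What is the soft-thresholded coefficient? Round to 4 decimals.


Check: |-4.53| = 4.53 vs lambda = 0.98.
Since |beta| > lambda, coefficient = sign(beta)*(|beta| - lambda) = -3.5500.
Soft-thresholded coefficient = -3.5500.

-3.5500


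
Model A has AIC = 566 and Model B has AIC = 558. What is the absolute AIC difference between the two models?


Compute |566 - 558| = 8.
Model B has the smaller AIC.

8


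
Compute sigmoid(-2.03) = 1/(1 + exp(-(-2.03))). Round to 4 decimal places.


Compute exp(2.0300) = 7.6141.
Sigmoid = 1 / (1 + 7.6141) = 1 / 8.6141 = 0.1161.

0.1161


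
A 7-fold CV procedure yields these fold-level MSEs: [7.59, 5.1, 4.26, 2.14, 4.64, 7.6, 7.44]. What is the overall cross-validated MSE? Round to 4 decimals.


Sum of fold MSEs = 38.7700.
Average = 38.7700 / 7 = 5.5386.

5.5386


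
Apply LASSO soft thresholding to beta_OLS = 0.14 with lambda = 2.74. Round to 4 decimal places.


Check: |0.14| = 0.14 vs lambda = 2.74.
Since |beta| <= lambda, the coefficient is set to 0.
Soft-thresholded coefficient = 0.0000.

0.0000


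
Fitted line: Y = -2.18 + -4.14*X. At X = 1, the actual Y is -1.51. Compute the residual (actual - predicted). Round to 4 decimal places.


Predicted = -2.18 + -4.14 * 1 = -6.3200.
Residual = -1.51 - -6.3200 = 4.8100.

4.8100


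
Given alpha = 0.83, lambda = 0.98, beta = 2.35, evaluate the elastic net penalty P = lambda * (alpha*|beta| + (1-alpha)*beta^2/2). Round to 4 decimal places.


Compute:
L1 = 0.83 * 2.35 = 1.9505.
L2 = 0.17 * 2.35^2 / 2 = 0.4694.
Penalty = 0.98 * (1.9505 + 0.4694) = 2.3715.

2.3715


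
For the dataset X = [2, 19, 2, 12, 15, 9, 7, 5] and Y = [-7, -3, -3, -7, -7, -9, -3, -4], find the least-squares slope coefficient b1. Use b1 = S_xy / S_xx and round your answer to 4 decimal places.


The sample means are xbar = 8.8750 and ybar = -5.3750.
Compute S_xx = 262.8750 and S_xy = -6.3750.
Slope b1 = S_xy / S_xx = -6.3750 / 262.8750 = -0.0243.

-0.0243


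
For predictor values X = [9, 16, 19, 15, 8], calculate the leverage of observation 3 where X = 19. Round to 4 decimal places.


Compute xbar = 13.4000 with n = 5 observations.
SXX = 89.2000.
Leverage = 1/5 + (19 - 13.4000)^2/89.2000 = 0.5516.

0.5516


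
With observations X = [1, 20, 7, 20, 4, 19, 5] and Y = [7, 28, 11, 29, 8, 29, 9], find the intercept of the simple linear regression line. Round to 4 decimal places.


First find the slope: b1 = 1.2610.
Means: xbar = 10.8571, ybar = 17.2857.
b0 = ybar - b1 * xbar = 17.2857 - 1.2610 * 10.8571 = 3.5944.

3.5944


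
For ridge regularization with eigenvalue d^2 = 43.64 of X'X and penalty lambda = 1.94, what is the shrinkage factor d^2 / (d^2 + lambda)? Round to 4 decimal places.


Denominator = d^2 + lambda = 43.64 + 1.94 = 45.5800.
Shrinkage = 43.64 / 45.5800 = 0.9574.

0.9574


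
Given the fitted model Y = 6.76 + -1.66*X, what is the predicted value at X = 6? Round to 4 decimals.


Predicted value:
Y = 6.76 + (-1.66)(6) = 6.76 + -9.9600 = -3.2000.

-3.2000


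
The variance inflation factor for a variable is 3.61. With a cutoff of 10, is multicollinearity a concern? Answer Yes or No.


Check: VIF = 3.61 vs threshold = 10.
Since 3.61 < 10, the answer is No.

No


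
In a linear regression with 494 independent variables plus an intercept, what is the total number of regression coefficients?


Each predictor gets one coefficient, plus one intercept.
Total parameters = 494 + 1 = 495.

495


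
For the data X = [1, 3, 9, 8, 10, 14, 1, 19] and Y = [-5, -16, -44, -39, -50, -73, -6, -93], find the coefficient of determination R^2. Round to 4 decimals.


After computing the OLS fit (b0=-0.6134, b1=-4.9399):
SSres = 15.8455, SStot = 6967.5000.
R^2 = 1 - 15.8455/6967.5000 = 0.9977.

0.9977


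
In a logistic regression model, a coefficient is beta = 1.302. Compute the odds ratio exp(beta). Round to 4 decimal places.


exp(1.302) = 3.6766.
So the odds ratio is 3.6766.

3.6766


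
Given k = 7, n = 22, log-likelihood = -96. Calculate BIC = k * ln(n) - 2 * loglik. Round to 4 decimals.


Compute k*ln(n) = 7*ln(22) = 7*3.091042 = 21.637294.
Then -2*loglik = 192.
BIC = 21.637294 + 192 = 213.637294, which rounds to 213.6373.

213.6373


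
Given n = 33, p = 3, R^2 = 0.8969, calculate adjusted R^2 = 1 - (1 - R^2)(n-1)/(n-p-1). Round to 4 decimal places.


Plug in: Adj R^2 = 1 - (1 - 0.8969) * 32/29.
= 1 - 0.1031 * 32/29
= 1 - 3.2992 / 29
= 1 - 0.1138 = 0.8862.

0.8862


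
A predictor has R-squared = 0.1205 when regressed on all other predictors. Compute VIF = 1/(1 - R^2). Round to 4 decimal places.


Using VIF = 1/(1 - R^2_j):
1 - 0.1205 = 0.8795.
VIF = 1.1370.

1.1370


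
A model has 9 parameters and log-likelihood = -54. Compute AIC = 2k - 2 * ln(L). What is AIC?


Compute:
2k = 2*9 = 18.
-2*loglik = -2*(-54) = 108.
AIC = 18 + 108 = 126.

126


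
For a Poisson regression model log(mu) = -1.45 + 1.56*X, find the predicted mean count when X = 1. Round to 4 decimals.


Compute eta = -1.45 + 1.56 * 1 = 0.1100.
Apply inverse link: mu = e^0.1100 = 1.1163.

1.1163


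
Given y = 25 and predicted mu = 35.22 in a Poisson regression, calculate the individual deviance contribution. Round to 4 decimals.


Compute y*ln(y/mu) = 25*ln(25/35.22) = 25*-0.342738 = -8.568450.
y - mu = -10.22.
D = 2*(-8.568450 - (-10.22)) = 3.303100, which rounds to 3.3031.

3.3031


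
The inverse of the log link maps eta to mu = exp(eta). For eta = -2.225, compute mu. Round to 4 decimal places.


Apply the inverse link:
mu = e^-2.225 = 0.1081.

0.1081


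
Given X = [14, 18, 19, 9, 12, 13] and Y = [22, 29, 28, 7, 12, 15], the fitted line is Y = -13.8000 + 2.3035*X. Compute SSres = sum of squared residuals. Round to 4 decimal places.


Predicted values from Y = -13.8000 + 2.3035*X.
Residuals: [3.5510, 1.3370, -1.9665, 0.0685, -1.8420, -1.1455].
SSres = 22.9741.

22.9741


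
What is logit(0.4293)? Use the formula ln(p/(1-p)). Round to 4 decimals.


The odds are p/(1-p) = 0.4293 / 0.5707 = 0.7522.
logit(p) = ln(0.7522) = -0.2847.

-0.2847


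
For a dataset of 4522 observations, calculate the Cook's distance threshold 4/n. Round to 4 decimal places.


Cook's distance cutoff = 4/n = 4/4522.
= 0.0009.

0.0009


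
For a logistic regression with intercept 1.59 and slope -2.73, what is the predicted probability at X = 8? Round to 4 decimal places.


z = 1.59 + -2.73 * 8 = -20.2500.
Sigmoid: P = 1 / (1 + exp(20.2500)) = 0.0000.

0.0000


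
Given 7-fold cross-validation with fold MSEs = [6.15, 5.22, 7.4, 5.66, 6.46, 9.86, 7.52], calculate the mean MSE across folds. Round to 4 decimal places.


Total MSE across folds = 48.2700.
CV-MSE = 48.2700/7 = 6.8957.

6.8957


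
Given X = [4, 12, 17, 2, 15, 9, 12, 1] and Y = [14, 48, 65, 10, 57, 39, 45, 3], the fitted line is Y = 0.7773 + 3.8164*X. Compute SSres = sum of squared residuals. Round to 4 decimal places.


For each point, residual = actual - predicted.
Residuals: [-2.0429, 1.4259, -0.6561, 1.5899, -1.0233, 3.8751, -1.5741, -1.5937].
Sum of squared residuals = 30.2461.

30.2461


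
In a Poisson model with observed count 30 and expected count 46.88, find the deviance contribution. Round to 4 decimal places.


y/mu = 30/46.88 = 0.639932 (approx.), and ln(30/46.88) = -0.446394.
y * ln(y/mu) = 30 * -0.446394 = -13.391820.
y - mu = -16.88.
D = 2 * (-13.391820 - -16.88) = 6.976360, which rounds to 6.9764.

6.9764


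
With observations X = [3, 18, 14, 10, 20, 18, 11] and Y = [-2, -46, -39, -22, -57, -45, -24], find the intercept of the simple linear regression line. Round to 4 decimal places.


First find the slope: b1 = -3.1093.
Means: xbar = 13.4286, ybar = -33.5714.
b0 = ybar - b1 * xbar = -33.5714 - -3.1093 * 13.4286 = 8.1822.

8.1822


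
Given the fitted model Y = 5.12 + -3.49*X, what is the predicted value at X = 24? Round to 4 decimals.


Substitute X = 24 into the equation:
Y = 5.12 + -3.49 * 24 = 5.12 + -83.7600 = -78.6400.

-78.6400


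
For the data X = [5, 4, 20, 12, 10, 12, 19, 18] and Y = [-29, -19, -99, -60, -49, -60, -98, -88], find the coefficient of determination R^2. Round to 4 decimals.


Fit the OLS line: b0 = -1.1023, b1 = -4.9318.
SSres = 30.2727.
SStot = 6451.5000.
R^2 = 1 - 30.2727/6451.5000 = 0.9953.

0.9953


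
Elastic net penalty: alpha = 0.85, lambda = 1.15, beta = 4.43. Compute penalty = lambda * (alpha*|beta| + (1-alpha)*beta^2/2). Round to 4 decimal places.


alpha * |beta| = 0.85 * 4.43 = 3.7655.
(1-alpha) * beta^2/2 = 0.15 * 19.6249/2 = 1.4719.
Total = 1.15 * (3.7655 + 1.4719) = 6.0230.

6.0230


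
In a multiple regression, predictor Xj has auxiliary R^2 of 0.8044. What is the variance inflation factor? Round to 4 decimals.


Using VIF = 1/(1 - R^2_j):
1 - 0.8044 = 0.1956.
VIF = 5.1125.

5.1125


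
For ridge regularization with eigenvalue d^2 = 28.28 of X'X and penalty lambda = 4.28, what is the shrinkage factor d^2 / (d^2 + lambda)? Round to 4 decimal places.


d^2 + lambda = 28.28 + 4.28 = 32.5600.
Shrinkage factor = 28.28/32.5600 = 0.8686.

0.8686


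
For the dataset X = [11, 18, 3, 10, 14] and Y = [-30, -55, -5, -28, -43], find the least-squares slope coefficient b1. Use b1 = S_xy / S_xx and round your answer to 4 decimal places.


First compute the means: xbar = 11.2000, ybar = -32.2000.
Then S_xx = sum((xi - xbar)^2) = 122.8000.
S_xy = sum((xi - xbar)(yi - ybar)) = -413.8000.
b1 = S_xy / S_xx = -413.8000 / 122.8000 = -3.3697.

-3.3697


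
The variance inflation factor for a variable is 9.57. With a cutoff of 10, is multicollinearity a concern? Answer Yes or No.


Compare VIF = 9.57 to the threshold of 10.
9.57 < 10, so the answer is No.

No


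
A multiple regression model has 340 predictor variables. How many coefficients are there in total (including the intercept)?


Total coefficients = number of predictors + 1 (for the intercept).
= 340 + 1 = 341.

341


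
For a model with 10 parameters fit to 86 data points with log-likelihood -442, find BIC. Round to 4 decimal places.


Compute k*ln(n) = 10*ln(86) = 10*4.454347 = 44.543470.
Then -2*loglik = 884.
BIC = 44.543470 + 884 = 928.543470, which rounds to 928.5435.

928.5435


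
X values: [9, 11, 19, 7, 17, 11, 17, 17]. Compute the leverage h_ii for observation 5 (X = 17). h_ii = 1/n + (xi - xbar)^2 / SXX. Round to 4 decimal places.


n = 8, xbar = 13.5000.
SXX = sum((xi - xbar)^2) = 142.0000.
h = 1/8 + (17 - 13.5000)^2 / 142.0000 = 0.2113.

0.2113


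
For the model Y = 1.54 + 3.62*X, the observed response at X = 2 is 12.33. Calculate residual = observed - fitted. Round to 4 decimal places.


Compute yhat = 1.54 + (3.62)(2) = 8.7800.
Residual = actual - predicted = 12.33 - 8.7800 = 3.5500.

3.5500


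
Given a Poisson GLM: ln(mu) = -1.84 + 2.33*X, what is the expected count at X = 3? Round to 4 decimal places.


Compute eta = -1.84 + 2.33 * 3 = 5.1500.
Apply inverse link: mu = e^5.1500 = 172.4315.

172.4315


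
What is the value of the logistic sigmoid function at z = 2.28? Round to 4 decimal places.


Compute exp(-2.2800) = 0.1023.
Sigmoid = 1 / (1 + 0.1023) = 1 / 1.1023 = 0.9072.

0.9072


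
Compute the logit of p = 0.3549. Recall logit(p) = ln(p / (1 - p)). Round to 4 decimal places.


Compute the odds: 0.3549/0.6451 = 0.5501.
Take the natural log: ln(0.5501) = -0.5976.

-0.5976


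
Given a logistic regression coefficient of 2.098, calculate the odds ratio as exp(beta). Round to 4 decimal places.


Odds ratio = exp(beta) = exp(2.098).
= 8.1499.

8.1499


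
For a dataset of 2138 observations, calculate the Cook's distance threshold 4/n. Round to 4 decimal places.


Cook's distance cutoff = 4/n = 4/2138.
= 0.0019.

0.0019


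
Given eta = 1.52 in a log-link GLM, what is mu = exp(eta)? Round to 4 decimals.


The inverse log link gives:
mu = exp(1.52) = 4.5722.

4.5722


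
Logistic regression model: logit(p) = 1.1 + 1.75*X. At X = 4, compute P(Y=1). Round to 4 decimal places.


Linear predictor: z = 1.1 + 1.75 * 4 = 8.1000.
P = 1/(1 + exp(-8.1000)) = 1/(1 + 0.0003) = 0.9997.

0.9997


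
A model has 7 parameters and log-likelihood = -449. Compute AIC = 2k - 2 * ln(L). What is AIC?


Compute:
2k = 2*7 = 14.
-2*loglik = -2*(-449) = 898.
AIC = 14 + 898 = 912.

912


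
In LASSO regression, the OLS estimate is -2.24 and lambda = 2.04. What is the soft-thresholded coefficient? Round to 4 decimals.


Check: |-2.24| = 2.24 vs lambda = 2.04.
Since |beta| > lambda, coefficient = sign(beta)*(|beta| - lambda) = -0.2000.
Soft-thresholded coefficient = -0.2000.

-0.2000


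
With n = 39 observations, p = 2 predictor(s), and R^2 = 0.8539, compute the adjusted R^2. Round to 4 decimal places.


Adjusted R^2 = 1 - (1 - R^2) * (n-1)/(n-p-1).
(1 - R^2) = 0.1461.
(n-1)/(n-p-1) = 38/36.
(1 - R^2) * (n-1) = 0.1461 * 38 = 5.5518.
Divide by (n-p-1): 5.5518 / 36 = 0.1542.
Adj R^2 = 1 - 0.1542 = 0.8458.

0.8458


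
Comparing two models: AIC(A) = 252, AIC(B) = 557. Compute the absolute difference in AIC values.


Compute |252 - 557| = 305.
Model A has the smaller AIC.

305


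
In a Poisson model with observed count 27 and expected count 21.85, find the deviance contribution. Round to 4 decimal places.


First: ln(27/21.85) = 0.211636.
Then: 27 * 0.211636 = 5.714172.
y - mu = 27 - 21.85 = 5.15.
D = 2(5.714172 - 5.15) = 1.128344, which rounds to 1.1283.

1.1283


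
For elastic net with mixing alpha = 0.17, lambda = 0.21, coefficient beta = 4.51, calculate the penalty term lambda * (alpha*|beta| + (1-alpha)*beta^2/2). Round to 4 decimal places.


Compute:
L1 = 0.17 * 4.51 = 0.7667.
L2 = 0.83 * 4.51^2 / 2 = 8.4411.
Penalty = 0.21 * (0.7667 + 8.4411) = 1.9336.

1.9336


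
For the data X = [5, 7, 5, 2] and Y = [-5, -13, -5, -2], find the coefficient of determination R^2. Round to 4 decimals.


After computing the OLS fit (b0=3.5294, b1=-2.0588):
SSres = 12.7059, SStot = 66.7500.
R^2 = 1 - 12.7059/66.7500 = 0.8096.

0.8096


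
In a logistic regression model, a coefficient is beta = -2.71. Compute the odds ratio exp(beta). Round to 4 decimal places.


The odds ratio is computed as:
OR = e^(-2.71) = 0.0665.

0.0665


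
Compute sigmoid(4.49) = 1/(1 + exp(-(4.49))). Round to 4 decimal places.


Compute exp(-4.4900) = 0.0112.
Sigmoid = 1 / (1 + 0.0112) = 1 / 1.0112 = 0.9889.

0.9889


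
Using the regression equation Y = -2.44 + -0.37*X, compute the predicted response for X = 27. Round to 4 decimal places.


Substitute X = 27 into the equation:
Y = -2.44 + -0.37 * 27 = -2.44 + -9.9900 = -12.4300.

-12.4300


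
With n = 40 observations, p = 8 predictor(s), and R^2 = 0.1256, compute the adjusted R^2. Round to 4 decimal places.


Plug in: Adj R^2 = 1 - (1 - 0.1256) * 39/31.
= 1 - 0.8744 * 39/31
= 1 - 34.1016 / 31
= 1 - 1.1001 = -0.1001.

-0.1001


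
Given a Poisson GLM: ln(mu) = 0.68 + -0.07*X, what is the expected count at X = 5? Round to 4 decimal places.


eta = 0.68 + -0.07 * 5 = 0.3300.
mu = exp(0.3300) = 1.3910.

1.3910


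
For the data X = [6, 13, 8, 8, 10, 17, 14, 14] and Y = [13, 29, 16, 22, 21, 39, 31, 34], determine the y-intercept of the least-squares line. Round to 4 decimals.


Compute b1 = 2.3227 from the OLS formula.
With xbar = 11.2500 and ybar = 25.6250, the intercept is:
b0 = 25.6250 - 2.3227 * 11.2500 = -0.5049.

-0.5049


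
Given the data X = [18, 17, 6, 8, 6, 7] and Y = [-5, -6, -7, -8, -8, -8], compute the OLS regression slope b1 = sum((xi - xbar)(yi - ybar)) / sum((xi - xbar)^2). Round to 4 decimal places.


Calculate xbar = 10.3333, ybar = -7.0000.
S_xx = 157.3333, S_xy = 32.0000.
Using b1 = S_xy / S_xx = 32.0000 / 157.3333, we get b1 = 0.2034.

0.2034


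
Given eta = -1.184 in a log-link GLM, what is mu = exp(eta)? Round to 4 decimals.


Apply the inverse link:
mu = e^-1.184 = 0.3061.

0.3061


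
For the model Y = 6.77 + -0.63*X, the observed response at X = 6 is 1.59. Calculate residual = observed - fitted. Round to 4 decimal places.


Compute yhat = 6.77 + (-0.63)(6) = 2.9900.
Residual = actual - predicted = 1.59 - 2.9900 = -1.4000.

-1.4000


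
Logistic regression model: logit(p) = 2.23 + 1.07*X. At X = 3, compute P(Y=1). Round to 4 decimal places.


Linear predictor: z = 2.23 + 1.07 * 3 = 5.4400.
P = 1/(1 + exp(-5.4400)) = 1/(1 + 0.0043) = 0.9957.

0.9957


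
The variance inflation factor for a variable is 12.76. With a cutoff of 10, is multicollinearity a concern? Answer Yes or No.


The threshold is 10.
VIF = 12.76 is >= 10.
Multicollinearity indication: Yes.

Yes


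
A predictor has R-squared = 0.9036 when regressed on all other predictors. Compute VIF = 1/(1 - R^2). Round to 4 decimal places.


Denominator: 1 - 0.9036 = 0.0964.
VIF = 1 / 0.0964 = 10.3734.

10.3734


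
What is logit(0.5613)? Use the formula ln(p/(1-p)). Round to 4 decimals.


1 - p = 0.4387.
p/(1-p) = 1.2795.
logit = ln(1.2795) = 0.2464.

0.2464


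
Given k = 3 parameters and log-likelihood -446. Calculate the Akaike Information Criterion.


AIC = 2k - 2*loglik = 2(3) - 2(-446).
= 6 + 892 = 898.

898


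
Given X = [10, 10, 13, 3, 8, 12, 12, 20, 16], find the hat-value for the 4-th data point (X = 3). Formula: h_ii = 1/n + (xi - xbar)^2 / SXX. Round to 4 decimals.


n = 9, xbar = 11.5556.
SXX = sum((xi - xbar)^2) = 184.2222.
h = 1/9 + (3 - 11.5556)^2 / 184.2222 = 0.5084.

0.5084


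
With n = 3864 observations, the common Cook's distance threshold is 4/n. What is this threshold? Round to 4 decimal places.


The threshold is 4/n.
4/3864 = 0.0010.

0.0010


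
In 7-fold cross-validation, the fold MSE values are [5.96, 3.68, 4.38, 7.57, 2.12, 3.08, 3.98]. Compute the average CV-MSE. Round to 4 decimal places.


Sum of fold MSEs = 30.7700.
Average = 30.7700 / 7 = 4.3957.

4.3957


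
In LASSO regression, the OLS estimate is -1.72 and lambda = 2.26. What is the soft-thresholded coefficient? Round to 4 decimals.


Check: |-1.72| = 1.72 vs lambda = 2.26.
Since |beta| <= lambda, the coefficient is set to 0.
Soft-thresholded coefficient = 0.0000.

0.0000


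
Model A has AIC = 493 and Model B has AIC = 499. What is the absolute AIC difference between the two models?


Compute |493 - 499| = 6.
Model A has the smaller AIC.

6


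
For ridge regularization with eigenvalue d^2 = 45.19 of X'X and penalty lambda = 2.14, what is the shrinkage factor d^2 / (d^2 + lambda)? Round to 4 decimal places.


d^2 + lambda = 45.19 + 2.14 = 47.3300.
Shrinkage factor = 45.19/47.3300 = 0.9548.

0.9548


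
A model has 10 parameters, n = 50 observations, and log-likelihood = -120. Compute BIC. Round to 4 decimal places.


k * ln(n) = 10 * ln(50) = 10 * 3.912023 = 39.120230.
-2 * loglik = -2 * (-120) = 240.
BIC = 39.120230 + 240 = 279.120230, which rounds to 279.1202.

279.1202


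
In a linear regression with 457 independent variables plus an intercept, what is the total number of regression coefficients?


Each predictor gets one coefficient, plus one intercept.
Total parameters = 457 + 1 = 458.

458


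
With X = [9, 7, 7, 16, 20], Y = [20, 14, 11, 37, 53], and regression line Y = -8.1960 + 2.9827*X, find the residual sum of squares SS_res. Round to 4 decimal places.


For each point, residual = actual - predicted.
Residuals: [1.3517, 1.3171, -1.6829, -2.5272, 1.5420].
Sum of squared residuals = 15.1585.

15.1585


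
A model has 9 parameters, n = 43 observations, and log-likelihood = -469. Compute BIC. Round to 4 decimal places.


Compute k*ln(n) = 9*ln(43) = 9*3.761200 = 33.850800.
Then -2*loglik = 938.
BIC = 33.850800 + 938 = 971.850800, which rounds to 971.8508.

971.8508


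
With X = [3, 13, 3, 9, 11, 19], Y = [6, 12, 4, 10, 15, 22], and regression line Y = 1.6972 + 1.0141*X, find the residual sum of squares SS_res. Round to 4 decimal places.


Compute predicted values, then residuals = yi - yhat_i.
Residuals: [1.2605, -2.8805, -0.7395, -0.8241, 2.1477, 1.0349].
SSres = sum(residual^2) = 16.7958.

16.7958


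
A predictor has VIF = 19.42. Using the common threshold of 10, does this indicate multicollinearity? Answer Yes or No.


Compare VIF = 19.42 to the threshold of 10.
19.42 >= 10, so the answer is Yes.

Yes


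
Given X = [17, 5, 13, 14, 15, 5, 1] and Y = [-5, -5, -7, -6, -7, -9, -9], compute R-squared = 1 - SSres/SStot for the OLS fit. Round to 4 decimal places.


Fit the OLS line: b0 = -8.4224, b1 = 0.1565.
SSres = 11.2224.
SStot = 16.8571.
R^2 = 1 - 11.2224/16.8571 = 0.3343.

0.3343


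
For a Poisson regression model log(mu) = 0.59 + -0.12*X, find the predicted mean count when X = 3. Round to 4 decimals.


Compute eta = 0.59 + -0.12 * 3 = 0.2300.
Apply inverse link: mu = e^0.2300 = 1.2586.

1.2586


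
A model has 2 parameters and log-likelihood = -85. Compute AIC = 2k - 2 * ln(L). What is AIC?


AIC = 2*2 - 2*(-85).
= 4 + 170 = 174.

174


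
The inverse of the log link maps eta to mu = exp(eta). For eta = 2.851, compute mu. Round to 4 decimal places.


mu = exp(eta) = exp(2.851).
= 17.3051.

17.3051


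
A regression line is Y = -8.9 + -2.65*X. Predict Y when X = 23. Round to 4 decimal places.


Substitute X = 23 into the equation:
Y = -8.9 + -2.65 * 23 = -8.9 + -60.9500 = -69.8500.

-69.8500


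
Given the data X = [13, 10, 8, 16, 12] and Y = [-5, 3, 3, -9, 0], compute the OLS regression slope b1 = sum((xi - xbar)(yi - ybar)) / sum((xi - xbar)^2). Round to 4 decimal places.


The sample means are xbar = 11.8000 and ybar = -1.6000.
Compute S_xx = 36.8000 and S_xy = -60.6000.
Slope b1 = S_xy / S_xx = -60.6000 / 36.8000 = -1.6467.

-1.6467


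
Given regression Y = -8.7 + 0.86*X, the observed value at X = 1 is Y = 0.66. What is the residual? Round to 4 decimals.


Fitted value at X = 1 is yhat = -8.7 + 0.86*1 = -7.8400.
Residual = 0.66 - -7.8400 = 8.5000.

8.5000


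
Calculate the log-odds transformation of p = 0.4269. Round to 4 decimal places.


The odds are p/(1-p) = 0.4269 / 0.5731 = 0.7449.
logit(p) = ln(0.7449) = -0.2945.

-0.2945


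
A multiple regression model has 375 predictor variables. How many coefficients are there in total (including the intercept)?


Each predictor gets one coefficient, plus one intercept.
Total parameters = 375 + 1 = 376.

376


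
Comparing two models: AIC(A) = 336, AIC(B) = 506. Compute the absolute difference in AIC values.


Compute |336 - 506| = 170.
Model A has the smaller AIC.

170


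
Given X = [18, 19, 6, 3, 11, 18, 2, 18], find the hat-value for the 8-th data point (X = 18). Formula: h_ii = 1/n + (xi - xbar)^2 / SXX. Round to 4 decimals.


n = 8, xbar = 11.8750.
SXX = sum((xi - xbar)^2) = 374.8750.
h = 1/8 + (18 - 11.8750)^2 / 374.8750 = 0.2251.

0.2251


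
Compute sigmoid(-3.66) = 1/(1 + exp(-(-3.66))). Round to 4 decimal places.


exp(3.6600) = 38.8613.
1 + exp(-z) = 39.8613.
sigmoid = 1/39.8613 = 0.0251.

0.0251
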